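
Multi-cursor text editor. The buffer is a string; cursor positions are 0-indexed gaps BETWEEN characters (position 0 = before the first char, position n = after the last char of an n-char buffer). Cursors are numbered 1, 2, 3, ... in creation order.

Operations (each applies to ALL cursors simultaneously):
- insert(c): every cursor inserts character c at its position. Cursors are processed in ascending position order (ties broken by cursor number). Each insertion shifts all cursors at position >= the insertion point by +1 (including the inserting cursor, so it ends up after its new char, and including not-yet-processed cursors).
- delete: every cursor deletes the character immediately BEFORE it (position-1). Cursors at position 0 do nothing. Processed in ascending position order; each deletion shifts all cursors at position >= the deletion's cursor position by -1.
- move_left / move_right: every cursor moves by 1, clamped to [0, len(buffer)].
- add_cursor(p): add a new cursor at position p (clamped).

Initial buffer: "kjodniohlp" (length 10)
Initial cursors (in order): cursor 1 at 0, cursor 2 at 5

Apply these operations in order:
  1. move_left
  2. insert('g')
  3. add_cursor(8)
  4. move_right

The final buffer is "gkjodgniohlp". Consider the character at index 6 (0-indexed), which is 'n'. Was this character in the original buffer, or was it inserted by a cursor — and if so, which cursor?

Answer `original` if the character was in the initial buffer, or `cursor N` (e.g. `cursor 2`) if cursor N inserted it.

After op 1 (move_left): buffer="kjodniohlp" (len 10), cursors c1@0 c2@4, authorship ..........
After op 2 (insert('g')): buffer="gkjodgniohlp" (len 12), cursors c1@1 c2@6, authorship 1....2......
After op 3 (add_cursor(8)): buffer="gkjodgniohlp" (len 12), cursors c1@1 c2@6 c3@8, authorship 1....2......
After op 4 (move_right): buffer="gkjodgniohlp" (len 12), cursors c1@2 c2@7 c3@9, authorship 1....2......
Authorship (.=original, N=cursor N): 1 . . . . 2 . . . . . .
Index 6: author = original

Answer: original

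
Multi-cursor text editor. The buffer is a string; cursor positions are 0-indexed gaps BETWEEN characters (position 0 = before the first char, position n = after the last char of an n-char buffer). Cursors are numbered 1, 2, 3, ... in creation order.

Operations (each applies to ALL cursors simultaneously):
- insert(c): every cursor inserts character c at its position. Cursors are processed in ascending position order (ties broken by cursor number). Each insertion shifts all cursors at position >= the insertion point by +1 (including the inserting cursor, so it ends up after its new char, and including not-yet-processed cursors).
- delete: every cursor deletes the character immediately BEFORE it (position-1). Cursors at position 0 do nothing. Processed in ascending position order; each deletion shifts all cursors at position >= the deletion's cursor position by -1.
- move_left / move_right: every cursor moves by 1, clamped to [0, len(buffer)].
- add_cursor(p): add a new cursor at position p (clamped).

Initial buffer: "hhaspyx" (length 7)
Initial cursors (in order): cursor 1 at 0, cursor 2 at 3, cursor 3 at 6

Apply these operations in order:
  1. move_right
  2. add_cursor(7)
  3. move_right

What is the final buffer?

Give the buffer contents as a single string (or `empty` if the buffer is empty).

Answer: hhaspyx

Derivation:
After op 1 (move_right): buffer="hhaspyx" (len 7), cursors c1@1 c2@4 c3@7, authorship .......
After op 2 (add_cursor(7)): buffer="hhaspyx" (len 7), cursors c1@1 c2@4 c3@7 c4@7, authorship .......
After op 3 (move_right): buffer="hhaspyx" (len 7), cursors c1@2 c2@5 c3@7 c4@7, authorship .......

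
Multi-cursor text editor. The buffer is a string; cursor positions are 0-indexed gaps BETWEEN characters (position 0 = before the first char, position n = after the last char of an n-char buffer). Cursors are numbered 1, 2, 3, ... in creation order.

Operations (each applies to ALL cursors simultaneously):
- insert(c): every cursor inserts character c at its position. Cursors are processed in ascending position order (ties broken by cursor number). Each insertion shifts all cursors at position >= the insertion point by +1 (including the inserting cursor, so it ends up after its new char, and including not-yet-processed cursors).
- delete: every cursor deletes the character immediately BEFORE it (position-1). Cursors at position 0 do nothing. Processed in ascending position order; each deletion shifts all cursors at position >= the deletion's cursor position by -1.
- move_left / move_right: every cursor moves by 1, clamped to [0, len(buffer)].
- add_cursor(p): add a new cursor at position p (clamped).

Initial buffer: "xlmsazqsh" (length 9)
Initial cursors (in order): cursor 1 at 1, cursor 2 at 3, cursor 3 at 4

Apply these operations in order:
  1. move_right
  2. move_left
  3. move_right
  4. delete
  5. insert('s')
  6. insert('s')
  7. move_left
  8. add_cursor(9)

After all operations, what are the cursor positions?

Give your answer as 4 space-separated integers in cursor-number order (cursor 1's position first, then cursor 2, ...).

After op 1 (move_right): buffer="xlmsazqsh" (len 9), cursors c1@2 c2@4 c3@5, authorship .........
After op 2 (move_left): buffer="xlmsazqsh" (len 9), cursors c1@1 c2@3 c3@4, authorship .........
After op 3 (move_right): buffer="xlmsazqsh" (len 9), cursors c1@2 c2@4 c3@5, authorship .........
After op 4 (delete): buffer="xmzqsh" (len 6), cursors c1@1 c2@2 c3@2, authorship ......
After op 5 (insert('s')): buffer="xsmsszqsh" (len 9), cursors c1@2 c2@5 c3@5, authorship .1.23....
After op 6 (insert('s')): buffer="xssmsssszqsh" (len 12), cursors c1@3 c2@8 c3@8, authorship .11.2323....
After op 7 (move_left): buffer="xssmsssszqsh" (len 12), cursors c1@2 c2@7 c3@7, authorship .11.2323....
After op 8 (add_cursor(9)): buffer="xssmsssszqsh" (len 12), cursors c1@2 c2@7 c3@7 c4@9, authorship .11.2323....

Answer: 2 7 7 9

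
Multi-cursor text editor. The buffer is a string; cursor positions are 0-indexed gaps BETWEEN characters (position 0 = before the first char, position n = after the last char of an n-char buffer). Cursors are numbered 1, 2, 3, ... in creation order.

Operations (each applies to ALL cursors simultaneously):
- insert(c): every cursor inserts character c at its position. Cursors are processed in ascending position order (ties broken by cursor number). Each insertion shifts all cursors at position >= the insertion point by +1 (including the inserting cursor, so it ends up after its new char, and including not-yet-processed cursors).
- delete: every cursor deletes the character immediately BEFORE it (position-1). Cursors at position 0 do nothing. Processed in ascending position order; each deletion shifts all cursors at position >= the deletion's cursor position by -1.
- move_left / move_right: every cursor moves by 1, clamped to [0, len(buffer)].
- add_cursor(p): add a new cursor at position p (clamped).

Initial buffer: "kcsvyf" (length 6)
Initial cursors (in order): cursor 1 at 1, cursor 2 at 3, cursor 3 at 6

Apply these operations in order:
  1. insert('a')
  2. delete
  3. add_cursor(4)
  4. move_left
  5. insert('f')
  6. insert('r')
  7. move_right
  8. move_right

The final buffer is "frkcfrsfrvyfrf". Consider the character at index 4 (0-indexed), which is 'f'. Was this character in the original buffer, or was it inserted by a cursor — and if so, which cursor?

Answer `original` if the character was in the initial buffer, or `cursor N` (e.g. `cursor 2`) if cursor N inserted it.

Answer: cursor 2

Derivation:
After op 1 (insert('a')): buffer="kacsavyfa" (len 9), cursors c1@2 c2@5 c3@9, authorship .1..2...3
After op 2 (delete): buffer="kcsvyf" (len 6), cursors c1@1 c2@3 c3@6, authorship ......
After op 3 (add_cursor(4)): buffer="kcsvyf" (len 6), cursors c1@1 c2@3 c4@4 c3@6, authorship ......
After op 4 (move_left): buffer="kcsvyf" (len 6), cursors c1@0 c2@2 c4@3 c3@5, authorship ......
After op 5 (insert('f')): buffer="fkcfsfvyff" (len 10), cursors c1@1 c2@4 c4@6 c3@9, authorship 1..2.4..3.
After op 6 (insert('r')): buffer="frkcfrsfrvyfrf" (len 14), cursors c1@2 c2@6 c4@9 c3@13, authorship 11..22.44..33.
After op 7 (move_right): buffer="frkcfrsfrvyfrf" (len 14), cursors c1@3 c2@7 c4@10 c3@14, authorship 11..22.44..33.
After op 8 (move_right): buffer="frkcfrsfrvyfrf" (len 14), cursors c1@4 c2@8 c4@11 c3@14, authorship 11..22.44..33.
Authorship (.=original, N=cursor N): 1 1 . . 2 2 . 4 4 . . 3 3 .
Index 4: author = 2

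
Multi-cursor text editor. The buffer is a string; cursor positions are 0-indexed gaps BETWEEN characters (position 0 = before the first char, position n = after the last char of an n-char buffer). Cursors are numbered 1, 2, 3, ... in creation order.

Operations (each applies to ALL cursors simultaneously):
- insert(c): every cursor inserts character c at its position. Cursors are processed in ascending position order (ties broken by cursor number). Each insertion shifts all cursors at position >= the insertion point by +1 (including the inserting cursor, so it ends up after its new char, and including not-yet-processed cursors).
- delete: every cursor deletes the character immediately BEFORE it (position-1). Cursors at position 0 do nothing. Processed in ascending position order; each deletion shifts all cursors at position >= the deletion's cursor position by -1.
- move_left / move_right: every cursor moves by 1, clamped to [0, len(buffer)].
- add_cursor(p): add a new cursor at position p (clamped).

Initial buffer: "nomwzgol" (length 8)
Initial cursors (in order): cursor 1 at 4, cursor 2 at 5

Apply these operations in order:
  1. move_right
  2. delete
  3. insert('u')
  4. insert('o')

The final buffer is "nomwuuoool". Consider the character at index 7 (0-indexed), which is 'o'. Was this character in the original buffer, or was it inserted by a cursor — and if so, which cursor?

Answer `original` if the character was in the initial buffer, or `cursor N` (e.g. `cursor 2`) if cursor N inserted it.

Answer: cursor 2

Derivation:
After op 1 (move_right): buffer="nomwzgol" (len 8), cursors c1@5 c2@6, authorship ........
After op 2 (delete): buffer="nomwol" (len 6), cursors c1@4 c2@4, authorship ......
After op 3 (insert('u')): buffer="nomwuuol" (len 8), cursors c1@6 c2@6, authorship ....12..
After op 4 (insert('o')): buffer="nomwuuoool" (len 10), cursors c1@8 c2@8, authorship ....1212..
Authorship (.=original, N=cursor N): . . . . 1 2 1 2 . .
Index 7: author = 2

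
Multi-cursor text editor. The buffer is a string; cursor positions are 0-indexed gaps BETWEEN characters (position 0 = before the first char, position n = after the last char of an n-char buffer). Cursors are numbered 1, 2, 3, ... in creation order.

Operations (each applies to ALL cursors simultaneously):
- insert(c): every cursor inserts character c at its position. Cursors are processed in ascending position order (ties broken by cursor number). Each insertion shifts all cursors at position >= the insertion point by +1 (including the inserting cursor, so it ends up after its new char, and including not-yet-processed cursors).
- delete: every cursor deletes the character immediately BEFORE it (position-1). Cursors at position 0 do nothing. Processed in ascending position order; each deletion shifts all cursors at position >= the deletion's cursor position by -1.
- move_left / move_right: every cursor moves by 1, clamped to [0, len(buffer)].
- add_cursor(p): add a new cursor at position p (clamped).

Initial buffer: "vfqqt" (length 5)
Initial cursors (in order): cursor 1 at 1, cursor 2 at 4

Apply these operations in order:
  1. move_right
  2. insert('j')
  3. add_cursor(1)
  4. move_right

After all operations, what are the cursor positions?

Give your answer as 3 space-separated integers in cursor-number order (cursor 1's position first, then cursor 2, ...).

After op 1 (move_right): buffer="vfqqt" (len 5), cursors c1@2 c2@5, authorship .....
After op 2 (insert('j')): buffer="vfjqqtj" (len 7), cursors c1@3 c2@7, authorship ..1...2
After op 3 (add_cursor(1)): buffer="vfjqqtj" (len 7), cursors c3@1 c1@3 c2@7, authorship ..1...2
After op 4 (move_right): buffer="vfjqqtj" (len 7), cursors c3@2 c1@4 c2@7, authorship ..1...2

Answer: 4 7 2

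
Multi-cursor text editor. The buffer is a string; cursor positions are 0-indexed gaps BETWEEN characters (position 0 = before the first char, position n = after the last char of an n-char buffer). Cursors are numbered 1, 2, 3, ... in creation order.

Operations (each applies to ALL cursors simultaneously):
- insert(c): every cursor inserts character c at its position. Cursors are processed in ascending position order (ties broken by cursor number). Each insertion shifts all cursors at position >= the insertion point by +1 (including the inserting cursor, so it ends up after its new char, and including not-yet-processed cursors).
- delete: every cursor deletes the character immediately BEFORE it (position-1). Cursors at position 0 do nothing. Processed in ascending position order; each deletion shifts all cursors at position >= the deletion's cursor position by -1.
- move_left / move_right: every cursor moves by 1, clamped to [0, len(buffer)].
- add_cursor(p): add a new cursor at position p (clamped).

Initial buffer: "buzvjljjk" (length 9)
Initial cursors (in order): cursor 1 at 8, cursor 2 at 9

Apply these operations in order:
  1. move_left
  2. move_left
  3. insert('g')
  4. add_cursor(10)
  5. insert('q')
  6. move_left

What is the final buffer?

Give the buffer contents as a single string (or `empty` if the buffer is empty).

Answer: buzvjlgqjgqjqk

Derivation:
After op 1 (move_left): buffer="buzvjljjk" (len 9), cursors c1@7 c2@8, authorship .........
After op 2 (move_left): buffer="buzvjljjk" (len 9), cursors c1@6 c2@7, authorship .........
After op 3 (insert('g')): buffer="buzvjlgjgjk" (len 11), cursors c1@7 c2@9, authorship ......1.2..
After op 4 (add_cursor(10)): buffer="buzvjlgjgjk" (len 11), cursors c1@7 c2@9 c3@10, authorship ......1.2..
After op 5 (insert('q')): buffer="buzvjlgqjgqjqk" (len 14), cursors c1@8 c2@11 c3@13, authorship ......11.22.3.
After op 6 (move_left): buffer="buzvjlgqjgqjqk" (len 14), cursors c1@7 c2@10 c3@12, authorship ......11.22.3.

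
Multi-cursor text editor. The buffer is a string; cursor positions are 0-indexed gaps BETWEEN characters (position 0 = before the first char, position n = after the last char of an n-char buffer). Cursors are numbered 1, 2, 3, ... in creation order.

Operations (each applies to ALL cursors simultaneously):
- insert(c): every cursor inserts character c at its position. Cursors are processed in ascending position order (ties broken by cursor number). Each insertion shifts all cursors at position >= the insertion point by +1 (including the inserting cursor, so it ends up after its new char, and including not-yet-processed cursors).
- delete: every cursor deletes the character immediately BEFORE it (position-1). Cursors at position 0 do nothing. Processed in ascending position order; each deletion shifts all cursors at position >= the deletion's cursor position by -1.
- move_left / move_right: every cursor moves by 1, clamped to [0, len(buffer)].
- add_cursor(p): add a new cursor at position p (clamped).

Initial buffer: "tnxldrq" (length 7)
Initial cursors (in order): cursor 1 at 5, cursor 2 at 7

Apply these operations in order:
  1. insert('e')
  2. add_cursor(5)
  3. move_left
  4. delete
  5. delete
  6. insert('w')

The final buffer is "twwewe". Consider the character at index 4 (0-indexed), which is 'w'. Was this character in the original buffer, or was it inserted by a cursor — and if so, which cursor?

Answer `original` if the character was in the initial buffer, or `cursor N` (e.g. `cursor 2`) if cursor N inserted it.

Answer: cursor 2

Derivation:
After op 1 (insert('e')): buffer="tnxlderqe" (len 9), cursors c1@6 c2@9, authorship .....1..2
After op 2 (add_cursor(5)): buffer="tnxlderqe" (len 9), cursors c3@5 c1@6 c2@9, authorship .....1..2
After op 3 (move_left): buffer="tnxlderqe" (len 9), cursors c3@4 c1@5 c2@8, authorship .....1..2
After op 4 (delete): buffer="tnxere" (len 6), cursors c1@3 c3@3 c2@5, authorship ...1.2
After op 5 (delete): buffer="tee" (len 3), cursors c1@1 c3@1 c2@2, authorship .12
After op 6 (insert('w')): buffer="twwewe" (len 6), cursors c1@3 c3@3 c2@5, authorship .13122
Authorship (.=original, N=cursor N): . 1 3 1 2 2
Index 4: author = 2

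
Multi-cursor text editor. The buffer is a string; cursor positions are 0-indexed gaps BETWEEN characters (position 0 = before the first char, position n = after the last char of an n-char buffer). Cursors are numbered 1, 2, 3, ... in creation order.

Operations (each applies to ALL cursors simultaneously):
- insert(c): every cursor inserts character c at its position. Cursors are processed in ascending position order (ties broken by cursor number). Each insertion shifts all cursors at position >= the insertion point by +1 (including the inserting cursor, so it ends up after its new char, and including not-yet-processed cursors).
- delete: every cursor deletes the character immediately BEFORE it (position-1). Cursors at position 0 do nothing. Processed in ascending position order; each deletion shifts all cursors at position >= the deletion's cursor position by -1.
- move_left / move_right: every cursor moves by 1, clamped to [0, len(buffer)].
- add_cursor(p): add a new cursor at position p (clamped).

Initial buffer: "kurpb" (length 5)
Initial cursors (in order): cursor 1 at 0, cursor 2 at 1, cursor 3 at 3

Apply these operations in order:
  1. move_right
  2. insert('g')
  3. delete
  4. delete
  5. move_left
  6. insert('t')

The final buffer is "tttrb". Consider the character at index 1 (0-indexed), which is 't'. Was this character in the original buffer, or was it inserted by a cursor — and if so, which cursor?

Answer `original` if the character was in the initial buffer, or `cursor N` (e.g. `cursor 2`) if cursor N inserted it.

After op 1 (move_right): buffer="kurpb" (len 5), cursors c1@1 c2@2 c3@4, authorship .....
After op 2 (insert('g')): buffer="kgugrpgb" (len 8), cursors c1@2 c2@4 c3@7, authorship .1.2..3.
After op 3 (delete): buffer="kurpb" (len 5), cursors c1@1 c2@2 c3@4, authorship .....
After op 4 (delete): buffer="rb" (len 2), cursors c1@0 c2@0 c3@1, authorship ..
After op 5 (move_left): buffer="rb" (len 2), cursors c1@0 c2@0 c3@0, authorship ..
After op 6 (insert('t')): buffer="tttrb" (len 5), cursors c1@3 c2@3 c3@3, authorship 123..
Authorship (.=original, N=cursor N): 1 2 3 . .
Index 1: author = 2

Answer: cursor 2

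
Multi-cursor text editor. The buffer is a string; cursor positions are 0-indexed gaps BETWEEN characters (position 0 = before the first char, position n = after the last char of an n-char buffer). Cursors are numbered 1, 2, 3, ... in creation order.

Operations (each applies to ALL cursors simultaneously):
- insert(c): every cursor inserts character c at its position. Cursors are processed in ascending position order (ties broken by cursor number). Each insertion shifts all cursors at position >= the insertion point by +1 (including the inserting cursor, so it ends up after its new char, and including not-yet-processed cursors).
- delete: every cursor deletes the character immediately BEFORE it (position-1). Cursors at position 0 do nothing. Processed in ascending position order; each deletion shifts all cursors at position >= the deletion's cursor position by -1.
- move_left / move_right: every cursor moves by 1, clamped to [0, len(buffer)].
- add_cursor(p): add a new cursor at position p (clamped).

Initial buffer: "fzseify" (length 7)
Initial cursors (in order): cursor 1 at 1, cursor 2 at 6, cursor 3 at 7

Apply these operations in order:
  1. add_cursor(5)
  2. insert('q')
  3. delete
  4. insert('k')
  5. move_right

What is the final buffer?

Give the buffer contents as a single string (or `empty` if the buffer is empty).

Answer: fkzseikfkyk

Derivation:
After op 1 (add_cursor(5)): buffer="fzseify" (len 7), cursors c1@1 c4@5 c2@6 c3@7, authorship .......
After op 2 (insert('q')): buffer="fqzseiqfqyq" (len 11), cursors c1@2 c4@7 c2@9 c3@11, authorship .1....4.2.3
After op 3 (delete): buffer="fzseify" (len 7), cursors c1@1 c4@5 c2@6 c3@7, authorship .......
After op 4 (insert('k')): buffer="fkzseikfkyk" (len 11), cursors c1@2 c4@7 c2@9 c3@11, authorship .1....4.2.3
After op 5 (move_right): buffer="fkzseikfkyk" (len 11), cursors c1@3 c4@8 c2@10 c3@11, authorship .1....4.2.3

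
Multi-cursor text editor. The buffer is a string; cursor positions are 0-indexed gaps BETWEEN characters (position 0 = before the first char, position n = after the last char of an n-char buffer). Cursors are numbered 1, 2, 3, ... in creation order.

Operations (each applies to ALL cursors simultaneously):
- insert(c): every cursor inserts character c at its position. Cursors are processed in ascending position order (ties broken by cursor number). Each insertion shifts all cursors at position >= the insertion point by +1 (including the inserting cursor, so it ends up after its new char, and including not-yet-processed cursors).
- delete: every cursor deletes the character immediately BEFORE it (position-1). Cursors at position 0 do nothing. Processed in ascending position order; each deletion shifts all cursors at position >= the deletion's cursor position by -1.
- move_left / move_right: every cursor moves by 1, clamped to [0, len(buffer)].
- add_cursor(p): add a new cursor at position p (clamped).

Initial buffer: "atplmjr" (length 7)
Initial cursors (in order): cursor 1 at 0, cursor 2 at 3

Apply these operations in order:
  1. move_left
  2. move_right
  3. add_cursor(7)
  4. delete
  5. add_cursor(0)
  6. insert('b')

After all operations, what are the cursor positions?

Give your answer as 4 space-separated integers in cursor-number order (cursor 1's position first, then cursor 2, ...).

After op 1 (move_left): buffer="atplmjr" (len 7), cursors c1@0 c2@2, authorship .......
After op 2 (move_right): buffer="atplmjr" (len 7), cursors c1@1 c2@3, authorship .......
After op 3 (add_cursor(7)): buffer="atplmjr" (len 7), cursors c1@1 c2@3 c3@7, authorship .......
After op 4 (delete): buffer="tlmj" (len 4), cursors c1@0 c2@1 c3@4, authorship ....
After op 5 (add_cursor(0)): buffer="tlmj" (len 4), cursors c1@0 c4@0 c2@1 c3@4, authorship ....
After op 6 (insert('b')): buffer="bbtblmjb" (len 8), cursors c1@2 c4@2 c2@4 c3@8, authorship 14.2...3

Answer: 2 4 8 2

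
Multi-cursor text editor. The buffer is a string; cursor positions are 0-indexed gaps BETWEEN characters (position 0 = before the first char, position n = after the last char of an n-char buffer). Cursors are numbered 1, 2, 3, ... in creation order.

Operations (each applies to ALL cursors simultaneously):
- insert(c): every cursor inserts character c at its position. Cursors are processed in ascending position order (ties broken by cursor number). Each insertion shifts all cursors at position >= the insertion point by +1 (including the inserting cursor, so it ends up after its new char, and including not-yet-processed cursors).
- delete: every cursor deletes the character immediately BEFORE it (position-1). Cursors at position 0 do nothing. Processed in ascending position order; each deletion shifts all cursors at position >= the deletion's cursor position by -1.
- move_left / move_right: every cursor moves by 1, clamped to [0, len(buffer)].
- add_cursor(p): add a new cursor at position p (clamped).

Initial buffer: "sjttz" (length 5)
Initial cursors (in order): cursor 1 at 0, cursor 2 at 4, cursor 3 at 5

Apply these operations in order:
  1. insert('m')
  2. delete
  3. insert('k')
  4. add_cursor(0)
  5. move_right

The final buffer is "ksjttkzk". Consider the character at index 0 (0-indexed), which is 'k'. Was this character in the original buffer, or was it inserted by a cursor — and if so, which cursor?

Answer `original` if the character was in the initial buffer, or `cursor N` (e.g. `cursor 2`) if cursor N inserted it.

After op 1 (insert('m')): buffer="msjttmzm" (len 8), cursors c1@1 c2@6 c3@8, authorship 1....2.3
After op 2 (delete): buffer="sjttz" (len 5), cursors c1@0 c2@4 c3@5, authorship .....
After op 3 (insert('k')): buffer="ksjttkzk" (len 8), cursors c1@1 c2@6 c3@8, authorship 1....2.3
After op 4 (add_cursor(0)): buffer="ksjttkzk" (len 8), cursors c4@0 c1@1 c2@6 c3@8, authorship 1....2.3
After op 5 (move_right): buffer="ksjttkzk" (len 8), cursors c4@1 c1@2 c2@7 c3@8, authorship 1....2.3
Authorship (.=original, N=cursor N): 1 . . . . 2 . 3
Index 0: author = 1

Answer: cursor 1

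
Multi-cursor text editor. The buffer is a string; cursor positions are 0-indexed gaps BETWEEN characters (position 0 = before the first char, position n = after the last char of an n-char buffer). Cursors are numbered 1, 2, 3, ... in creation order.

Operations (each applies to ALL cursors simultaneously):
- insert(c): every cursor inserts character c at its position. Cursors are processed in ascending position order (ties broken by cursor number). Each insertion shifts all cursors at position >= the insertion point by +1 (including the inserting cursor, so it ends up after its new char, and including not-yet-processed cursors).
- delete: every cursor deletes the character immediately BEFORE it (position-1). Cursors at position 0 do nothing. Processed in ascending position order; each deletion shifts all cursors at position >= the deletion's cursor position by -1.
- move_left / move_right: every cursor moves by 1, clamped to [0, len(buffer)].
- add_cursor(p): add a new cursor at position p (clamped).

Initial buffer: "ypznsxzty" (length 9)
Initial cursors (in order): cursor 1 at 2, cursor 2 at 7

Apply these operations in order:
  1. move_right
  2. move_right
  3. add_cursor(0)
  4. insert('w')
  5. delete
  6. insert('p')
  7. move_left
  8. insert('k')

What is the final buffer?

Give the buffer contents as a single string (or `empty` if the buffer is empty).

After op 1 (move_right): buffer="ypznsxzty" (len 9), cursors c1@3 c2@8, authorship .........
After op 2 (move_right): buffer="ypznsxzty" (len 9), cursors c1@4 c2@9, authorship .........
After op 3 (add_cursor(0)): buffer="ypznsxzty" (len 9), cursors c3@0 c1@4 c2@9, authorship .........
After op 4 (insert('w')): buffer="wypznwsxztyw" (len 12), cursors c3@1 c1@6 c2@12, authorship 3....1.....2
After op 5 (delete): buffer="ypznsxzty" (len 9), cursors c3@0 c1@4 c2@9, authorship .........
After op 6 (insert('p')): buffer="pypznpsxztyp" (len 12), cursors c3@1 c1@6 c2@12, authorship 3....1.....2
After op 7 (move_left): buffer="pypznpsxztyp" (len 12), cursors c3@0 c1@5 c2@11, authorship 3....1.....2
After op 8 (insert('k')): buffer="kpypznkpsxztykp" (len 15), cursors c3@1 c1@7 c2@14, authorship 33....11.....22

Answer: kpypznkpsxztykp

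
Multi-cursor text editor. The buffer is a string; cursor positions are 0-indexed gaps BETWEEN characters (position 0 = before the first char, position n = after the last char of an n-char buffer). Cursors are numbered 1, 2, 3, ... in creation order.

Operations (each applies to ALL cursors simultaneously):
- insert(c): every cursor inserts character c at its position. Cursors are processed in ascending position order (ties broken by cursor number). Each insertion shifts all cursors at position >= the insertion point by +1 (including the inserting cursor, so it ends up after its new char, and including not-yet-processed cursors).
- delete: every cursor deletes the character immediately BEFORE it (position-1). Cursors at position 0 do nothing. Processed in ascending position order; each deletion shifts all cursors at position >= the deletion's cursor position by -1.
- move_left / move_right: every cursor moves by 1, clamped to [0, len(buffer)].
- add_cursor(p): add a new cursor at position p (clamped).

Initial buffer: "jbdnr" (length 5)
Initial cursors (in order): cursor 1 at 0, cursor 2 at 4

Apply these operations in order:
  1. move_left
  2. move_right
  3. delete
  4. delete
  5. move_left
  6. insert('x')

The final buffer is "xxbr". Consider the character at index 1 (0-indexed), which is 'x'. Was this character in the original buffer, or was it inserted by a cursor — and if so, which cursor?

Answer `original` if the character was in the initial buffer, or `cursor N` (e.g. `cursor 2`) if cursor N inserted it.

Answer: cursor 2

Derivation:
After op 1 (move_left): buffer="jbdnr" (len 5), cursors c1@0 c2@3, authorship .....
After op 2 (move_right): buffer="jbdnr" (len 5), cursors c1@1 c2@4, authorship .....
After op 3 (delete): buffer="bdr" (len 3), cursors c1@0 c2@2, authorship ...
After op 4 (delete): buffer="br" (len 2), cursors c1@0 c2@1, authorship ..
After op 5 (move_left): buffer="br" (len 2), cursors c1@0 c2@0, authorship ..
After op 6 (insert('x')): buffer="xxbr" (len 4), cursors c1@2 c2@2, authorship 12..
Authorship (.=original, N=cursor N): 1 2 . .
Index 1: author = 2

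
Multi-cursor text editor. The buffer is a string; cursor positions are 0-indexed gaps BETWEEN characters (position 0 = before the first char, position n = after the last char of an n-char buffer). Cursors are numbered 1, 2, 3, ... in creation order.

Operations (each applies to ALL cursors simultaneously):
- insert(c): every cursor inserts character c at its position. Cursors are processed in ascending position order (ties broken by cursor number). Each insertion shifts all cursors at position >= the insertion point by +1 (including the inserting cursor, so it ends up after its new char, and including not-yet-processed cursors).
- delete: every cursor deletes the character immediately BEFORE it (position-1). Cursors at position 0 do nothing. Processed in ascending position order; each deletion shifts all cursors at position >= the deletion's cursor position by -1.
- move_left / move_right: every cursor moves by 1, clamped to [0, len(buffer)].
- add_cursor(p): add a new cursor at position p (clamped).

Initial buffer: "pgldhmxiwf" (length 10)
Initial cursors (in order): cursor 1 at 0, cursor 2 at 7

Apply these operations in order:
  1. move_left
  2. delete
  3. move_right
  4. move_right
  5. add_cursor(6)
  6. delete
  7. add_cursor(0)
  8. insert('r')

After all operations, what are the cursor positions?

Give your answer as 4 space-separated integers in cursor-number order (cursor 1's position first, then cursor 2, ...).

After op 1 (move_left): buffer="pgldhmxiwf" (len 10), cursors c1@0 c2@6, authorship ..........
After op 2 (delete): buffer="pgldhxiwf" (len 9), cursors c1@0 c2@5, authorship .........
After op 3 (move_right): buffer="pgldhxiwf" (len 9), cursors c1@1 c2@6, authorship .........
After op 4 (move_right): buffer="pgldhxiwf" (len 9), cursors c1@2 c2@7, authorship .........
After op 5 (add_cursor(6)): buffer="pgldhxiwf" (len 9), cursors c1@2 c3@6 c2@7, authorship .........
After op 6 (delete): buffer="pldhwf" (len 6), cursors c1@1 c2@4 c3@4, authorship ......
After op 7 (add_cursor(0)): buffer="pldhwf" (len 6), cursors c4@0 c1@1 c2@4 c3@4, authorship ......
After op 8 (insert('r')): buffer="rprldhrrwf" (len 10), cursors c4@1 c1@3 c2@8 c3@8, authorship 4.1...23..

Answer: 3 8 8 1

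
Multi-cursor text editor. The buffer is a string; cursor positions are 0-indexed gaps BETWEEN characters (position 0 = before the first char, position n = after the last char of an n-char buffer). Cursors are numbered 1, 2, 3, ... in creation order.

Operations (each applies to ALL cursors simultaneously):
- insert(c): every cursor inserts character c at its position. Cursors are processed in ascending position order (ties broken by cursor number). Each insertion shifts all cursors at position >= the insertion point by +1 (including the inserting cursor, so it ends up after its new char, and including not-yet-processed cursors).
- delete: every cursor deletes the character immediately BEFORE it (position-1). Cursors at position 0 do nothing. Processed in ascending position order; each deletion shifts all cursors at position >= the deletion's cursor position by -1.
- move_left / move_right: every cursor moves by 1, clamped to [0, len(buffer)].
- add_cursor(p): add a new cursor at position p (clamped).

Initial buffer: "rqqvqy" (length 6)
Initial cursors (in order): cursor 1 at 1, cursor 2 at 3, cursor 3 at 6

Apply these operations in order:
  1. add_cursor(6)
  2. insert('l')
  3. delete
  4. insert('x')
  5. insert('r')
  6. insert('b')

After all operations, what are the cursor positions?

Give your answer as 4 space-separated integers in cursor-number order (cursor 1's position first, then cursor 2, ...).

After op 1 (add_cursor(6)): buffer="rqqvqy" (len 6), cursors c1@1 c2@3 c3@6 c4@6, authorship ......
After op 2 (insert('l')): buffer="rlqqlvqyll" (len 10), cursors c1@2 c2@5 c3@10 c4@10, authorship .1..2...34
After op 3 (delete): buffer="rqqvqy" (len 6), cursors c1@1 c2@3 c3@6 c4@6, authorship ......
After op 4 (insert('x')): buffer="rxqqxvqyxx" (len 10), cursors c1@2 c2@5 c3@10 c4@10, authorship .1..2...34
After op 5 (insert('r')): buffer="rxrqqxrvqyxxrr" (len 14), cursors c1@3 c2@7 c3@14 c4@14, authorship .11..22...3434
After op 6 (insert('b')): buffer="rxrbqqxrbvqyxxrrbb" (len 18), cursors c1@4 c2@9 c3@18 c4@18, authorship .111..222...343434

Answer: 4 9 18 18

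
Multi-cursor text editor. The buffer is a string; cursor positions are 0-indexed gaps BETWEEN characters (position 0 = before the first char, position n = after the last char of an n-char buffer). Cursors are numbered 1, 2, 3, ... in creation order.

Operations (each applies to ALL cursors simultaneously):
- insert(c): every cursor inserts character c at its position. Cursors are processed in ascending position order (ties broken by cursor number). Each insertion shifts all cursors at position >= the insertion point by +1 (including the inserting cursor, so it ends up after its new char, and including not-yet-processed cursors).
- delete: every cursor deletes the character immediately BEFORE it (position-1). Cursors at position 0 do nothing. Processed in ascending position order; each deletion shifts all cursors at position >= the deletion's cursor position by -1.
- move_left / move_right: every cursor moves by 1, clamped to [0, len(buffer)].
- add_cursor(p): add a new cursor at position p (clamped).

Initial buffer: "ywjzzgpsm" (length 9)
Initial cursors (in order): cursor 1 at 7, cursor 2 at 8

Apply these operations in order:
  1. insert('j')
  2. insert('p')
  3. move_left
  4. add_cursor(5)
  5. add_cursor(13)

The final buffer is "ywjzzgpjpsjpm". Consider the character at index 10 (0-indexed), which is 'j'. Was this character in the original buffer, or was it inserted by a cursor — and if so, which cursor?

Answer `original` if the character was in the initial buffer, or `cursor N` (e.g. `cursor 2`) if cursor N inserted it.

After op 1 (insert('j')): buffer="ywjzzgpjsjm" (len 11), cursors c1@8 c2@10, authorship .......1.2.
After op 2 (insert('p')): buffer="ywjzzgpjpsjpm" (len 13), cursors c1@9 c2@12, authorship .......11.22.
After op 3 (move_left): buffer="ywjzzgpjpsjpm" (len 13), cursors c1@8 c2@11, authorship .......11.22.
After op 4 (add_cursor(5)): buffer="ywjzzgpjpsjpm" (len 13), cursors c3@5 c1@8 c2@11, authorship .......11.22.
After op 5 (add_cursor(13)): buffer="ywjzzgpjpsjpm" (len 13), cursors c3@5 c1@8 c2@11 c4@13, authorship .......11.22.
Authorship (.=original, N=cursor N): . . . . . . . 1 1 . 2 2 .
Index 10: author = 2

Answer: cursor 2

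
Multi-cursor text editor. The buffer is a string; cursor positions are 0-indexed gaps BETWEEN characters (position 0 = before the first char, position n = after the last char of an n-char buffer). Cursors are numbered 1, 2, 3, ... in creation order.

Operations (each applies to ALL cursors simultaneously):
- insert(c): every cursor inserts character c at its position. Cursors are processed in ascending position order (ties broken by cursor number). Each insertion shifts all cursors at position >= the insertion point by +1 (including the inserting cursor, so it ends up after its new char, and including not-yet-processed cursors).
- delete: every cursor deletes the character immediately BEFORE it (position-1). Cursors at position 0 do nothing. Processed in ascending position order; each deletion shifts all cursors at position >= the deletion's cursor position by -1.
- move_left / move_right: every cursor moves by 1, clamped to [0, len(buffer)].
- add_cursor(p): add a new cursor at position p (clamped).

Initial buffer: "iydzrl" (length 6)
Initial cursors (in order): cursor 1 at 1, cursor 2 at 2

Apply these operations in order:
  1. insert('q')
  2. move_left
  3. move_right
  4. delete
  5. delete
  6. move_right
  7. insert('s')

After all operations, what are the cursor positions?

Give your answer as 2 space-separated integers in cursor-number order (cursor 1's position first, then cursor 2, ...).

Answer: 3 3

Derivation:
After op 1 (insert('q')): buffer="iqyqdzrl" (len 8), cursors c1@2 c2@4, authorship .1.2....
After op 2 (move_left): buffer="iqyqdzrl" (len 8), cursors c1@1 c2@3, authorship .1.2....
After op 3 (move_right): buffer="iqyqdzrl" (len 8), cursors c1@2 c2@4, authorship .1.2....
After op 4 (delete): buffer="iydzrl" (len 6), cursors c1@1 c2@2, authorship ......
After op 5 (delete): buffer="dzrl" (len 4), cursors c1@0 c2@0, authorship ....
After op 6 (move_right): buffer="dzrl" (len 4), cursors c1@1 c2@1, authorship ....
After op 7 (insert('s')): buffer="dsszrl" (len 6), cursors c1@3 c2@3, authorship .12...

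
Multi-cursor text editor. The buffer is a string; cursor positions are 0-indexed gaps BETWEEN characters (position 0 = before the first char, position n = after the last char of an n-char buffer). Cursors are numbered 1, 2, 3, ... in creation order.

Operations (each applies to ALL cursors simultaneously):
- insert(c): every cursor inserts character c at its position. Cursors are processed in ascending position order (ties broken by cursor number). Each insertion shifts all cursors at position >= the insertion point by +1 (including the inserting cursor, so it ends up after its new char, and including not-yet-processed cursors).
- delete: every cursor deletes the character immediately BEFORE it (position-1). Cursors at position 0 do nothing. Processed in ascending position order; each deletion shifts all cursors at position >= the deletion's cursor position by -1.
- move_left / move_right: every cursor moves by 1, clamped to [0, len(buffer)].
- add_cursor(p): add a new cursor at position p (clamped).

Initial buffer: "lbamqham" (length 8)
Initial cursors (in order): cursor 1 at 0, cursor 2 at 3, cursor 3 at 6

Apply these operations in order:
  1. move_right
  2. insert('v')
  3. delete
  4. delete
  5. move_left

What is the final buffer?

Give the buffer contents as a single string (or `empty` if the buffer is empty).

After op 1 (move_right): buffer="lbamqham" (len 8), cursors c1@1 c2@4 c3@7, authorship ........
After op 2 (insert('v')): buffer="lvbamvqhavm" (len 11), cursors c1@2 c2@6 c3@10, authorship .1...2...3.
After op 3 (delete): buffer="lbamqham" (len 8), cursors c1@1 c2@4 c3@7, authorship ........
After op 4 (delete): buffer="baqhm" (len 5), cursors c1@0 c2@2 c3@4, authorship .....
After op 5 (move_left): buffer="baqhm" (len 5), cursors c1@0 c2@1 c3@3, authorship .....

Answer: baqhm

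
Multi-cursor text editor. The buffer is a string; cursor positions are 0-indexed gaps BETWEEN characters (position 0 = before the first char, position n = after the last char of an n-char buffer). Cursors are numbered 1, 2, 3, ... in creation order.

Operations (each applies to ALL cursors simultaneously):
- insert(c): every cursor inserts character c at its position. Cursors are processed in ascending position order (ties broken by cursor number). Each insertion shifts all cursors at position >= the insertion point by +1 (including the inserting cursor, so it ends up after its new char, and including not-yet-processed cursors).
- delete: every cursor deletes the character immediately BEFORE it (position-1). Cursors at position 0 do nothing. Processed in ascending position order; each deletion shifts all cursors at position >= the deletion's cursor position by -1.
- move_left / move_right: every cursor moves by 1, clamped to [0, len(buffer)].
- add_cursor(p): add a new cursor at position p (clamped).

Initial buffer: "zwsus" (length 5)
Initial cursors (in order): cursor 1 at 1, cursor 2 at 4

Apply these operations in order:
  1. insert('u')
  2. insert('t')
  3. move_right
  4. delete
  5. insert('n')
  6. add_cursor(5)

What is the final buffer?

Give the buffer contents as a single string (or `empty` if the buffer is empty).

Answer: zutnsuutn

Derivation:
After op 1 (insert('u')): buffer="zuwsuus" (len 7), cursors c1@2 c2@6, authorship .1...2.
After op 2 (insert('t')): buffer="zutwsuuts" (len 9), cursors c1@3 c2@8, authorship .11...22.
After op 3 (move_right): buffer="zutwsuuts" (len 9), cursors c1@4 c2@9, authorship .11...22.
After op 4 (delete): buffer="zutsuut" (len 7), cursors c1@3 c2@7, authorship .11..22
After op 5 (insert('n')): buffer="zutnsuutn" (len 9), cursors c1@4 c2@9, authorship .111..222
After op 6 (add_cursor(5)): buffer="zutnsuutn" (len 9), cursors c1@4 c3@5 c2@9, authorship .111..222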